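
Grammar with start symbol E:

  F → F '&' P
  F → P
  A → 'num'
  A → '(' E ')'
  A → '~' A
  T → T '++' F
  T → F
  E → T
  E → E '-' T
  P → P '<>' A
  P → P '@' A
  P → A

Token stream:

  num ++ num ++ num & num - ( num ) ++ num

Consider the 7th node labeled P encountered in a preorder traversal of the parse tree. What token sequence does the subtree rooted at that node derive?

[E [E [T [T [T [F [P [A num]]]] ++ [F [P [A num]]]] ++ [F [F [P [A num]]] & [P [A num]]]]] - [T [T [F [P [A ( [E [T [F [P [A num]]]]] )]]]] ++ [F [P [A num]]]]]

num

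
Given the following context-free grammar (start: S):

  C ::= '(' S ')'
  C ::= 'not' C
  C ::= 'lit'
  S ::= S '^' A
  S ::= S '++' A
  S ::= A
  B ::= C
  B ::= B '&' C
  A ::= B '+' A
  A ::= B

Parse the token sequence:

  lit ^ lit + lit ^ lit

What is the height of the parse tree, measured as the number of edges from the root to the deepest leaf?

[S [S [S [A [B [C lit]]]] ^ [A [B [C lit]] + [A [B [C lit]]]]] ^ [A [B [C lit]]]]

6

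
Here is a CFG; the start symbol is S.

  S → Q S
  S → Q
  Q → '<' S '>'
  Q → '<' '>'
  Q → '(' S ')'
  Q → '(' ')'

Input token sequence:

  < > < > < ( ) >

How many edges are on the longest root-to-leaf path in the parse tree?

6

[S [Q < >] [S [Q < >] [S [Q < [S [Q ( )]] >]]]]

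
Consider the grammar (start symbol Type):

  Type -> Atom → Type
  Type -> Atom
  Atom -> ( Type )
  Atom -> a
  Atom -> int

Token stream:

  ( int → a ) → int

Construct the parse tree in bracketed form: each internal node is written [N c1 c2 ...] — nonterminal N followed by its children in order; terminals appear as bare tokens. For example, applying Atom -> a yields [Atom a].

Type
Atom → Type
( Type ) → Type
( Atom → Type ) → Type
( int → Type ) → Type
( int → Atom ) → Type
( int → a ) → Type
( int → a ) → Atom
( int → a ) → int

[Type [Atom ( [Type [Atom int] → [Type [Atom a]]] )] → [Type [Atom int]]]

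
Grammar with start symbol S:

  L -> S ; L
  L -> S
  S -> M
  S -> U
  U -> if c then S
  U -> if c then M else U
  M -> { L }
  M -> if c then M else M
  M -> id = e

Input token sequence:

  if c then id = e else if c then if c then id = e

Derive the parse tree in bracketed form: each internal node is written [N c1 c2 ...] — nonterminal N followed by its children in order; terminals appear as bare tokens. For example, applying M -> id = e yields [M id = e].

[S [U if c then [M id = e] else [U if c then [S [U if c then [S [M id = e]]]]]]]

S
U
if c then M else U
if c then id = e else U
if c then id = e else if c then S
if c then id = e else if c then U
if c then id = e else if c then if c then S
if c then id = e else if c then if c then M
if c then id = e else if c then if c then id = e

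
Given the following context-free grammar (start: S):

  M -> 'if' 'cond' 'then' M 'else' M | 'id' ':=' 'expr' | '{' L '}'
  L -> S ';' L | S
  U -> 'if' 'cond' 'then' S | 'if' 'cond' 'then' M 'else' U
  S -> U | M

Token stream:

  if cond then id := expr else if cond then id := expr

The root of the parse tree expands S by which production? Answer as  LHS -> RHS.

S -> U

[S [U if cond then [M id := expr] else [U if cond then [S [M id := expr]]]]]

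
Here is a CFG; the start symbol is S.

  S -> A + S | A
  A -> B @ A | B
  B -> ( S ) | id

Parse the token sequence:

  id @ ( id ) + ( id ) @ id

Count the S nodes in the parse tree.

[S [A [B id] @ [A [B ( [S [A [B id]]] )]]] + [S [A [B ( [S [A [B id]]] )] @ [A [B id]]]]]

4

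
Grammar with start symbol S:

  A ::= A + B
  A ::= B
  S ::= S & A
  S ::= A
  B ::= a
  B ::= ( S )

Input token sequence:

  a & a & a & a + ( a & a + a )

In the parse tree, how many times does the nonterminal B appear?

[S [S [S [S [A [B a]]] & [A [B a]]] & [A [B a]]] & [A [A [B a]] + [B ( [S [S [A [B a]]] & [A [A [B a]] + [B a]]] )]]]

8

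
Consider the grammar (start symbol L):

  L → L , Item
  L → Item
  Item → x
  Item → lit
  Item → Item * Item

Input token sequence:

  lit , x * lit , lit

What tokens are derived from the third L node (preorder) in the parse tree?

lit

[L [L [L [Item lit]] , [Item [Item x] * [Item lit]]] , [Item lit]]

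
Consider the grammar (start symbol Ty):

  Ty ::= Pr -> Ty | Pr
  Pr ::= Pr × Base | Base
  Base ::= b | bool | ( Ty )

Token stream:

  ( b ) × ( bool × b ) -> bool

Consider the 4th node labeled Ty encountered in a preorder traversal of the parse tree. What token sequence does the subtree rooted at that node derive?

[Ty [Pr [Pr [Base ( [Ty [Pr [Base b]]] )]] × [Base ( [Ty [Pr [Pr [Base bool]] × [Base b]]] )]] -> [Ty [Pr [Base bool]]]]

bool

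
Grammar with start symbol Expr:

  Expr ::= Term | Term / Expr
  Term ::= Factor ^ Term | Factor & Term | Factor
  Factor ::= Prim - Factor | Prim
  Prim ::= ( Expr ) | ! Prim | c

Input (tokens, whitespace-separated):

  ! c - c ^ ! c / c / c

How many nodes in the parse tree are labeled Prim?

7

[Expr [Term [Factor [Prim ! [Prim c]] - [Factor [Prim c]]] ^ [Term [Factor [Prim ! [Prim c]]]]] / [Expr [Term [Factor [Prim c]]] / [Expr [Term [Factor [Prim c]]]]]]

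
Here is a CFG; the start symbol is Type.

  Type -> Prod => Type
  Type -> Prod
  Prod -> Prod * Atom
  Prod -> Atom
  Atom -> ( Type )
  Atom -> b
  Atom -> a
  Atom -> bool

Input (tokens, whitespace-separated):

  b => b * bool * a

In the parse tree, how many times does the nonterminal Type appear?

[Type [Prod [Atom b]] => [Type [Prod [Prod [Prod [Atom b]] * [Atom bool]] * [Atom a]]]]

2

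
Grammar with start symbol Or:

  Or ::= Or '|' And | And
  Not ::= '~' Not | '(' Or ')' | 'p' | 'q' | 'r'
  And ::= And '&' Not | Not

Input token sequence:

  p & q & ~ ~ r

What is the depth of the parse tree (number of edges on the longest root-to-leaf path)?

5

[Or [And [And [And [Not p]] & [Not q]] & [Not ~ [Not ~ [Not r]]]]]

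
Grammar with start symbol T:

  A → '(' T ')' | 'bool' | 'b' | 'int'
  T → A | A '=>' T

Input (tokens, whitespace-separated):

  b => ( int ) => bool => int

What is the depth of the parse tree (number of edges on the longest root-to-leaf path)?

5

[T [A b] => [T [A ( [T [A int]] )] => [T [A bool] => [T [A int]]]]]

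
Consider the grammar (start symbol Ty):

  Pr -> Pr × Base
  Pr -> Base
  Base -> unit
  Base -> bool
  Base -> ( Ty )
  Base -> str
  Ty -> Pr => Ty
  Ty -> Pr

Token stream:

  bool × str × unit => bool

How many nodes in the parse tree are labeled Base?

4

[Ty [Pr [Pr [Pr [Base bool]] × [Base str]] × [Base unit]] => [Ty [Pr [Base bool]]]]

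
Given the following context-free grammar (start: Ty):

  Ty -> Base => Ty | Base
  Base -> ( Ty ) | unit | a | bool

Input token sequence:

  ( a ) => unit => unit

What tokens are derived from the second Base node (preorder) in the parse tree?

[Ty [Base ( [Ty [Base a]] )] => [Ty [Base unit] => [Ty [Base unit]]]]

a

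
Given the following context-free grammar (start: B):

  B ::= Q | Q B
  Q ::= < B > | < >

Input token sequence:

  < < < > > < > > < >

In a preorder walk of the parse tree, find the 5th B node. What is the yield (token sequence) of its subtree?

[B [Q < [B [Q < [B [Q < >]] >] [B [Q < >]]] >] [B [Q < >]]]

< >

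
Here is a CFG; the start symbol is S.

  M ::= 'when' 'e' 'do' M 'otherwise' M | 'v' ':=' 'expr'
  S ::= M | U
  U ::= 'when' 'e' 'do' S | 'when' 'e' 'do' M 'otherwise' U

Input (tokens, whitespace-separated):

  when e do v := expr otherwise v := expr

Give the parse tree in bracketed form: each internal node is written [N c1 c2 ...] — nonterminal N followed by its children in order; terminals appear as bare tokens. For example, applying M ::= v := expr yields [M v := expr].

[S [M when e do [M v := expr] otherwise [M v := expr]]]

S
M
when e do M otherwise M
when e do v := expr otherwise M
when e do v := expr otherwise v := expr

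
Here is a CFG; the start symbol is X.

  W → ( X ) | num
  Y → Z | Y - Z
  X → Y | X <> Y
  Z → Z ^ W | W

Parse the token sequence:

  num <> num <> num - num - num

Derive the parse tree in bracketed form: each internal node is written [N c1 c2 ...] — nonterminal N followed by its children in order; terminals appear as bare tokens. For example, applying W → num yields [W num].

[X [X [X [Y [Z [W num]]]] <> [Y [Z [W num]]]] <> [Y [Y [Y [Z [W num]]] - [Z [W num]]] - [Z [W num]]]]

X
X <> Y
X <> Y <> Y
Y <> Y <> Y
Z <> Y <> Y
W <> Y <> Y
num <> Y <> Y
num <> Z <> Y
num <> W <> Y
num <> num <> Y
num <> num <> Y - Z
num <> num <> Y - Z - Z
num <> num <> Z - Z - Z
num <> num <> W - Z - Z
num <> num <> num - Z - Z
num <> num <> num - W - Z
num <> num <> num - num - Z
num <> num <> num - num - W
num <> num <> num - num - num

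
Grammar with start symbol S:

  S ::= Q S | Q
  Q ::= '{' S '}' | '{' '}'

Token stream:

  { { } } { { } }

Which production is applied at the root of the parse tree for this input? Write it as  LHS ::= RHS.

S ::= Q S

[S [Q { [S [Q { }]] }] [S [Q { [S [Q { }]] }]]]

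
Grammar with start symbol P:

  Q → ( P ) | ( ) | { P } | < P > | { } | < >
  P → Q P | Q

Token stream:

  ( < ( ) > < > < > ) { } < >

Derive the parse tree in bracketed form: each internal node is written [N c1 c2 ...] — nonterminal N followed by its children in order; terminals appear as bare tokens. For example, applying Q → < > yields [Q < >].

[P [Q ( [P [Q < [P [Q ( )]] >] [P [Q < >] [P [Q < >]]]] )] [P [Q { }] [P [Q < >]]]]

P
Q P
( P ) P
( Q P ) P
( < P > P ) P
( < Q > P ) P
( < ( ) > P ) P
( < ( ) > Q P ) P
( < ( ) > < > P ) P
( < ( ) > < > Q ) P
( < ( ) > < > < > ) P
( < ( ) > < > < > ) Q P
( < ( ) > < > < > ) { } P
( < ( ) > < > < > ) { } Q
( < ( ) > < > < > ) { } < >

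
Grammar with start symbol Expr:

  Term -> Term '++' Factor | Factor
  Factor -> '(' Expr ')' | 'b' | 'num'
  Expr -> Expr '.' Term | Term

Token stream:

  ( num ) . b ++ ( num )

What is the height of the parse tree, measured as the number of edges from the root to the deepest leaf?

7

[Expr [Expr [Term [Factor ( [Expr [Term [Factor num]]] )]]] . [Term [Term [Factor b]] ++ [Factor ( [Expr [Term [Factor num]]] )]]]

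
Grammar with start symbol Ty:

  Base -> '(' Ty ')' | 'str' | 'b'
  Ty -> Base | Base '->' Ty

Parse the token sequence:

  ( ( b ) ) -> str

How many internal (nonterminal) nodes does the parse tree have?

[Ty [Base ( [Ty [Base ( [Ty [Base b]] )]] )] -> [Ty [Base str]]]

8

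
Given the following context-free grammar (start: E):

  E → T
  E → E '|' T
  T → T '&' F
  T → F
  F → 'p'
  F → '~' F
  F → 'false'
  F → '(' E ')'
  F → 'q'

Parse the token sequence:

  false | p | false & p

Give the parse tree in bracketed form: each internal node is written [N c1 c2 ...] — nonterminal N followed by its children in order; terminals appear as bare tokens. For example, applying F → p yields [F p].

[E [E [E [T [F false]]] | [T [F p]]] | [T [T [F false]] & [F p]]]

E
E | T
E | T | T
T | T | T
F | T | T
false | T | T
false | F | T
false | p | T
false | p | T & F
false | p | F & F
false | p | false & F
false | p | false & p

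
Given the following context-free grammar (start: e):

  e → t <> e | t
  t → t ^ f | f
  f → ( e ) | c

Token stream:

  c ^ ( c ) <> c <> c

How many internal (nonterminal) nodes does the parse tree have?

[e [t [t [f c]] ^ [f ( [e [t [f c]]] )]] <> [e [t [f c]] <> [e [t [f c]]]]]

14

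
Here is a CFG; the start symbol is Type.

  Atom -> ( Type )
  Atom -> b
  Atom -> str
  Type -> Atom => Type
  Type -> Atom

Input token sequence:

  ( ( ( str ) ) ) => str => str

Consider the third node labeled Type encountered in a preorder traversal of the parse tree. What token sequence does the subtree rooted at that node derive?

[Type [Atom ( [Type [Atom ( [Type [Atom ( [Type [Atom str]] )]] )]] )] => [Type [Atom str] => [Type [Atom str]]]]

( str )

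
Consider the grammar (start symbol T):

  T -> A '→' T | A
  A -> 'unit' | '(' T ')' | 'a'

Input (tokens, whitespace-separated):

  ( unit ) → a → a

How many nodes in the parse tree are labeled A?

4

[T [A ( [T [A unit]] )] → [T [A a] → [T [A a]]]]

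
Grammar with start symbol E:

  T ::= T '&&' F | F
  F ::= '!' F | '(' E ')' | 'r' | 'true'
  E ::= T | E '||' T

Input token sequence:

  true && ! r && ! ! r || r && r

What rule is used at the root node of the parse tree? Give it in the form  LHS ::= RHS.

[E [E [T [T [T [F true]] && [F ! [F r]]] && [F ! [F ! [F r]]]]] || [T [T [F r]] && [F r]]]

E ::= E '||' T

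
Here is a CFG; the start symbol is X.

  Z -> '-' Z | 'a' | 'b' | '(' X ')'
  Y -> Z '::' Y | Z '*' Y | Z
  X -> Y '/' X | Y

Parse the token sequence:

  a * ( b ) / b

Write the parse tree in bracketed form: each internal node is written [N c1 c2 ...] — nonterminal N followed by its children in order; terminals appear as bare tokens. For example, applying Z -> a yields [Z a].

[X [Y [Z a] * [Y [Z ( [X [Y [Z b]]] )]]] / [X [Y [Z b]]]]

X
Y / X
Z * Y / X
a * Y / X
a * Z / X
a * ( X ) / X
a * ( Y ) / X
a * ( Z ) / X
a * ( b ) / X
a * ( b ) / Y
a * ( b ) / Z
a * ( b ) / b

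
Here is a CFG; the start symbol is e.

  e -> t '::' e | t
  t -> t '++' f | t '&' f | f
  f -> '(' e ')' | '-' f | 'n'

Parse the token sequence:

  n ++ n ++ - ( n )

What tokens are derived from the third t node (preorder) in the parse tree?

n

[e [t [t [t [f n]] ++ [f n]] ++ [f - [f ( [e [t [f n]]] )]]]]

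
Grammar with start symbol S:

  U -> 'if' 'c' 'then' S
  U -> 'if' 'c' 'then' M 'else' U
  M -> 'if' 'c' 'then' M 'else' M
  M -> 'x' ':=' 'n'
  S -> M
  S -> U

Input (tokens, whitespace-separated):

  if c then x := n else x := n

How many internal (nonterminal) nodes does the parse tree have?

4

[S [M if c then [M x := n] else [M x := n]]]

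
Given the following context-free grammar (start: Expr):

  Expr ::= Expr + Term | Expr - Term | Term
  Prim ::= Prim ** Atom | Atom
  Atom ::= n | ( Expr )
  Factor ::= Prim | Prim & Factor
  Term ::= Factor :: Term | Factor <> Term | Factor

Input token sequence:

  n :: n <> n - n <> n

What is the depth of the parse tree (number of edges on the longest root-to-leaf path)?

[Expr [Expr [Term [Factor [Prim [Atom n]]] :: [Term [Factor [Prim [Atom n]]] <> [Term [Factor [Prim [Atom n]]]]]]] - [Term [Factor [Prim [Atom n]]] <> [Term [Factor [Prim [Atom n]]]]]]

8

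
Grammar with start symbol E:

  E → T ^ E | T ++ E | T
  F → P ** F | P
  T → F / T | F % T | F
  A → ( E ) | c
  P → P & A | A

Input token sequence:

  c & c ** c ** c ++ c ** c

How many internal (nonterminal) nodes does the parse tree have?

21

[E [T [F [P [P [A c]] & [A c]] ** [F [P [A c]] ** [F [P [A c]]]]]] ++ [E [T [F [P [A c]] ** [F [P [A c]]]]]]]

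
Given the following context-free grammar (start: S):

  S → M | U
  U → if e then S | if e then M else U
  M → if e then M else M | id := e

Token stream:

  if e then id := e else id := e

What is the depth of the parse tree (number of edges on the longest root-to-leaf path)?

3

[S [M if e then [M id := e] else [M id := e]]]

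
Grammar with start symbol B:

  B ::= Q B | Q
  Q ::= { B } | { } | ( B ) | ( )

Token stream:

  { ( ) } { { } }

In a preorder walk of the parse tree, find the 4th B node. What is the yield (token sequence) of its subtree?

{ }

[B [Q { [B [Q ( )]] }] [B [Q { [B [Q { }]] }]]]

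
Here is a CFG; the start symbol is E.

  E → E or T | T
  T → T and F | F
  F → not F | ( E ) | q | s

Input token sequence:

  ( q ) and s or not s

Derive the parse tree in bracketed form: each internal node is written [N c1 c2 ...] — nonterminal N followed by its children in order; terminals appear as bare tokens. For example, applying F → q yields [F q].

[E [E [T [T [F ( [E [T [F q]]] )]] and [F s]]] or [T [F not [F s]]]]

E
E or T
T or T
T and F or T
F and F or T
( E ) and F or T
( T ) and F or T
( F ) and F or T
( q ) and F or T
( q ) and s or T
( q ) and s or F
( q ) and s or not F
( q ) and s or not s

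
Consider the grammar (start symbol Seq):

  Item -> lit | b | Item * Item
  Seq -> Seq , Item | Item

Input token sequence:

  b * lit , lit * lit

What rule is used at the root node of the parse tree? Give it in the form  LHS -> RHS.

[Seq [Seq [Item [Item b] * [Item lit]]] , [Item [Item lit] * [Item lit]]]

Seq -> Seq , Item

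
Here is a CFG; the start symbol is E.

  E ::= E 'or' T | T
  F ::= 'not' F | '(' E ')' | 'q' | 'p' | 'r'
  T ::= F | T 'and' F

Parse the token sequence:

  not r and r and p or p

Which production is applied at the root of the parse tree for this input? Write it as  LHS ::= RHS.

[E [E [T [T [T [F not [F r]]] and [F r]] and [F p]]] or [T [F p]]]

E ::= E 'or' T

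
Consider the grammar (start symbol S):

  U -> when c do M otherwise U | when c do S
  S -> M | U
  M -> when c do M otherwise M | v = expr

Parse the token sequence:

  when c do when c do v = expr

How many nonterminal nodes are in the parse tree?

6

[S [U when c do [S [U when c do [S [M v = expr]]]]]]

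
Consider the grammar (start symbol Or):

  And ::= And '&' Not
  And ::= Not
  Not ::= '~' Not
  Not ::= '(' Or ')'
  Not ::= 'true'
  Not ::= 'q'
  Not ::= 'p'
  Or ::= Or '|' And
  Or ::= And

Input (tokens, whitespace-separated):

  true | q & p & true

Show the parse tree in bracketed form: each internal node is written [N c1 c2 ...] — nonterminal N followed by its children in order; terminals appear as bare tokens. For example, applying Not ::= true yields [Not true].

[Or [Or [And [Not true]]] | [And [And [And [Not q]] & [Not p]] & [Not true]]]

Or
Or | And
And | And
Not | And
true | And
true | And & Not
true | And & Not & Not
true | Not & Not & Not
true | q & Not & Not
true | q & p & Not
true | q & p & true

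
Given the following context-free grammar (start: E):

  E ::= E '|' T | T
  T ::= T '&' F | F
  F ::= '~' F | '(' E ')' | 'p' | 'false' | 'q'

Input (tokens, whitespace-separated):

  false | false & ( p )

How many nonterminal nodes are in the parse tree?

[E [E [T [F false]]] | [T [T [F false]] & [F ( [E [T [F p]]] )]]]

11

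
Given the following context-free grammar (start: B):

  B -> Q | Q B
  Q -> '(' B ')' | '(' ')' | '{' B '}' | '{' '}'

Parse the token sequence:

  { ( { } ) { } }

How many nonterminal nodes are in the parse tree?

8

[B [Q { [B [Q ( [B [Q { }]] )] [B [Q { }]]] }]]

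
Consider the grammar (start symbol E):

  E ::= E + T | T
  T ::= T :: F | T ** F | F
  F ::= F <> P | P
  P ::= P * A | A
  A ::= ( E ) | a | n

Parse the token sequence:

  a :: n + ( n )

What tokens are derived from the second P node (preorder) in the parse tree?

n

[E [E [T [T [F [P [A a]]]] :: [F [P [A n]]]]] + [T [F [P [A ( [E [T [F [P [A n]]]]] )]]]]]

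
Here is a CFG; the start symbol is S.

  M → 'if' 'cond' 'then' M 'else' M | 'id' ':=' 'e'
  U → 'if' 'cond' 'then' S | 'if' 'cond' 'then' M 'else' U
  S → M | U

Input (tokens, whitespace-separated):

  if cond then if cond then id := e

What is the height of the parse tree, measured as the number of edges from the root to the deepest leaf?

6

[S [U if cond then [S [U if cond then [S [M id := e]]]]]]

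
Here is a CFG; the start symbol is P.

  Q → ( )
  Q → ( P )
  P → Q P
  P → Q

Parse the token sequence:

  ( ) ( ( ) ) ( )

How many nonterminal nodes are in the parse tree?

[P [Q ( )] [P [Q ( [P [Q ( )]] )] [P [Q ( )]]]]

8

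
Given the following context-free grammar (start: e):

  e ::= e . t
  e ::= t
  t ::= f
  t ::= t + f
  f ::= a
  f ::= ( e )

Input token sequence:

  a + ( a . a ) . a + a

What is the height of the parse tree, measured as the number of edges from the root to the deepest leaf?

8

[e [e [t [t [f a]] + [f ( [e [e [t [f a]]] . [t [f a]]] )]]] . [t [t [f a]] + [f a]]]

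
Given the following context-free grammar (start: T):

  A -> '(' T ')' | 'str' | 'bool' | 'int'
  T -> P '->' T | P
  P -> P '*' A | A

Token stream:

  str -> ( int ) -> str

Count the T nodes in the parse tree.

4

[T [P [A str]] -> [T [P [A ( [T [P [A int]]] )]] -> [T [P [A str]]]]]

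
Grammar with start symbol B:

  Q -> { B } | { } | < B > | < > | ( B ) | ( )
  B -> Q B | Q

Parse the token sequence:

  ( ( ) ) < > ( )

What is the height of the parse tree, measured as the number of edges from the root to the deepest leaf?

[B [Q ( [B [Q ( )]] )] [B [Q < >] [B [Q ( )]]]]

4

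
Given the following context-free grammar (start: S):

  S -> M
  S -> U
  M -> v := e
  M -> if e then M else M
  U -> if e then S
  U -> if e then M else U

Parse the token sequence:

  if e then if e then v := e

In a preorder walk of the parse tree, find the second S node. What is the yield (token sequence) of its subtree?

if e then v := e

[S [U if e then [S [U if e then [S [M v := e]]]]]]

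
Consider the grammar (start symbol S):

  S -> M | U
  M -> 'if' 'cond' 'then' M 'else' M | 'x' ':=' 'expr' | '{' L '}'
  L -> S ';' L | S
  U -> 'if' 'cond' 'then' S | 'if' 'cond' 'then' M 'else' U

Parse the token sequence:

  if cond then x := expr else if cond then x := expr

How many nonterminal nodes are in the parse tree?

[S [U if cond then [M x := expr] else [U if cond then [S [M x := expr]]]]]

6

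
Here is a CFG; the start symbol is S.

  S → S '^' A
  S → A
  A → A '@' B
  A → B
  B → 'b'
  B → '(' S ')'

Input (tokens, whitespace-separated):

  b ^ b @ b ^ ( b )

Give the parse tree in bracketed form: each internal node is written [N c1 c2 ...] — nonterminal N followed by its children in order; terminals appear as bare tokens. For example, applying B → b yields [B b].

[S [S [S [A [B b]]] ^ [A [A [B b]] @ [B b]]] ^ [A [B ( [S [A [B b]]] )]]]

S
S ^ A
S ^ A ^ A
A ^ A ^ A
B ^ A ^ A
b ^ A ^ A
b ^ A @ B ^ A
b ^ B @ B ^ A
b ^ b @ B ^ A
b ^ b @ b ^ A
b ^ b @ b ^ B
b ^ b @ b ^ ( S )
b ^ b @ b ^ ( A )
b ^ b @ b ^ ( B )
b ^ b @ b ^ ( b )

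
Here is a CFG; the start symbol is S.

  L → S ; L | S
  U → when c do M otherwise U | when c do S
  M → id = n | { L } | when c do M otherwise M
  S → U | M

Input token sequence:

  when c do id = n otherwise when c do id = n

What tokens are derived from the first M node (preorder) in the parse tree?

[S [U when c do [M id = n] otherwise [U when c do [S [M id = n]]]]]

id = n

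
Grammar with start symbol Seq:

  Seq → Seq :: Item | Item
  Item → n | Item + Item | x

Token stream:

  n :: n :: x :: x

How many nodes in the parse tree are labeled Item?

4

[Seq [Seq [Seq [Seq [Item n]] :: [Item n]] :: [Item x]] :: [Item x]]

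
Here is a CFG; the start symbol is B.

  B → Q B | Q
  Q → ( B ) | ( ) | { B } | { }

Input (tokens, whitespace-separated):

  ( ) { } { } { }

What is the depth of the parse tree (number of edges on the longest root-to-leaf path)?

[B [Q ( )] [B [Q { }] [B [Q { }] [B [Q { }]]]]]

5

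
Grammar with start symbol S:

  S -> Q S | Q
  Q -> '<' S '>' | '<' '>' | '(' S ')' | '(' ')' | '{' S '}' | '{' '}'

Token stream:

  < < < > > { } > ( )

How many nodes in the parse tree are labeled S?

[S [Q < [S [Q < [S [Q < >]] >] [S [Q { }]]] >] [S [Q ( )]]]

5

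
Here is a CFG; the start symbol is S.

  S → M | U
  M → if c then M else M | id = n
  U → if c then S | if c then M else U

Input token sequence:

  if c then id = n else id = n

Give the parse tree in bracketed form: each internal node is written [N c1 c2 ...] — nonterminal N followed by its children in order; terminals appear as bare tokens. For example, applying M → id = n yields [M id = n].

S
M
if c then M else M
if c then id = n else M
if c then id = n else id = n

[S [M if c then [M id = n] else [M id = n]]]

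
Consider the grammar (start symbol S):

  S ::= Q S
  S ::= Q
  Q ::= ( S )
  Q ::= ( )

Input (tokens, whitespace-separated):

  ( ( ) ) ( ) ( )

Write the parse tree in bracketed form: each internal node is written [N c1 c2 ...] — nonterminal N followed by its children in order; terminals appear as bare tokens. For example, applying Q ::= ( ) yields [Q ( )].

S
Q S
( S ) S
( Q ) S
( ( ) ) S
( ( ) ) Q S
( ( ) ) ( ) S
( ( ) ) ( ) Q
( ( ) ) ( ) ( )

[S [Q ( [S [Q ( )]] )] [S [Q ( )] [S [Q ( )]]]]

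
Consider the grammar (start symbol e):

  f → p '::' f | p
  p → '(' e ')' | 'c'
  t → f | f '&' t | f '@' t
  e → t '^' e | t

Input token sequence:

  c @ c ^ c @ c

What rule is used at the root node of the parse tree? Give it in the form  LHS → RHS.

e → t '^' e

[e [t [f [p c]] @ [t [f [p c]]]] ^ [e [t [f [p c]] @ [t [f [p c]]]]]]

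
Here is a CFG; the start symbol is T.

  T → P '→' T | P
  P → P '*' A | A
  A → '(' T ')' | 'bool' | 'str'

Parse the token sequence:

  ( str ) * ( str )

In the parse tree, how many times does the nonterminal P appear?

4

[T [P [P [A ( [T [P [A str]]] )]] * [A ( [T [P [A str]]] )]]]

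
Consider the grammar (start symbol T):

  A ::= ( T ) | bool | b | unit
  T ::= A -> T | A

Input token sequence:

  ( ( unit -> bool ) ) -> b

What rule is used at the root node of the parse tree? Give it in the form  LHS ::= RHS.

[T [A ( [T [A ( [T [A unit] -> [T [A bool]]] )]] )] -> [T [A b]]]

T ::= A -> T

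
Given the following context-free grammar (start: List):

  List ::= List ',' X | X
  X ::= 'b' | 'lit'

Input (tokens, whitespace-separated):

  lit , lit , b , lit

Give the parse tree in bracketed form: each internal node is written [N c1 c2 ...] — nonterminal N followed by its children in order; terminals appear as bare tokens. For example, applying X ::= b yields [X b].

[List [List [List [List [X lit]] , [X lit]] , [X b]] , [X lit]]

List
List , X
List , X , X
List , X , X , X
X , X , X , X
lit , X , X , X
lit , lit , X , X
lit , lit , b , X
lit , lit , b , lit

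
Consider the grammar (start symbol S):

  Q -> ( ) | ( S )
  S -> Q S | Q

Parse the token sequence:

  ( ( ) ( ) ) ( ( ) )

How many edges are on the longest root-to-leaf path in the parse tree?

5

[S [Q ( [S [Q ( )] [S [Q ( )]]] )] [S [Q ( [S [Q ( )]] )]]]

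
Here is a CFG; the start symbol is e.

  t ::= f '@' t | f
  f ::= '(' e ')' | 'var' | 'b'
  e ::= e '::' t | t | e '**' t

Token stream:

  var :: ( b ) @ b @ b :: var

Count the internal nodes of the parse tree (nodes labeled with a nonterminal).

16

[e [e [e [t [f var]]] :: [t [f ( [e [t [f b]]] )] @ [t [f b] @ [t [f b]]]]] :: [t [f var]]]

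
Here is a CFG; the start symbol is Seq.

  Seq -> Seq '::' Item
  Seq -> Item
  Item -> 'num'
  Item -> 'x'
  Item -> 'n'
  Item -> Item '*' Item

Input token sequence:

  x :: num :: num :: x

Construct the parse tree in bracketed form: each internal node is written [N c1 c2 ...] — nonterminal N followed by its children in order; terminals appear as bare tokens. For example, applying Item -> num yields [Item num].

Seq
Seq :: Item
Seq :: Item :: Item
Seq :: Item :: Item :: Item
Item :: Item :: Item :: Item
x :: Item :: Item :: Item
x :: num :: Item :: Item
x :: num :: num :: Item
x :: num :: num :: x

[Seq [Seq [Seq [Seq [Item x]] :: [Item num]] :: [Item num]] :: [Item x]]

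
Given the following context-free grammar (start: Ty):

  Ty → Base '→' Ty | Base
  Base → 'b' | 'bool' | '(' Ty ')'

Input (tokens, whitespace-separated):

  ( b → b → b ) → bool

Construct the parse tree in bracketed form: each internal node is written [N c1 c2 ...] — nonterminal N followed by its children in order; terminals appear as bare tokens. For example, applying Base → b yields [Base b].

Ty
Base → Ty
( Ty ) → Ty
( Base → Ty ) → Ty
( b → Ty ) → Ty
( b → Base → Ty ) → Ty
( b → b → Ty ) → Ty
( b → b → Base ) → Ty
( b → b → b ) → Ty
( b → b → b ) → Base
( b → b → b ) → bool

[Ty [Base ( [Ty [Base b] → [Ty [Base b] → [Ty [Base b]]]] )] → [Ty [Base bool]]]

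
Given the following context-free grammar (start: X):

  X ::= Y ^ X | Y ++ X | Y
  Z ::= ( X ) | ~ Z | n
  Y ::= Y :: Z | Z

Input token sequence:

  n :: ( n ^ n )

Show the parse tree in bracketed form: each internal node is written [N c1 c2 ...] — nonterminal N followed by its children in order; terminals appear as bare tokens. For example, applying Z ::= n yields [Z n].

[X [Y [Y [Z n]] :: [Z ( [X [Y [Z n]] ^ [X [Y [Z n]]]] )]]]

X
Y
Y :: Z
Z :: Z
n :: Z
n :: ( X )
n :: ( Y ^ X )
n :: ( Z ^ X )
n :: ( n ^ X )
n :: ( n ^ Y )
n :: ( n ^ Z )
n :: ( n ^ n )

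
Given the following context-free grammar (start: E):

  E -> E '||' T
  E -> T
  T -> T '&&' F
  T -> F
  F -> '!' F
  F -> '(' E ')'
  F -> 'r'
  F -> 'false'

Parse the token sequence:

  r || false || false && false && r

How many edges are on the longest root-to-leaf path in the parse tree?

5

[E [E [E [T [F r]]] || [T [F false]]] || [T [T [T [F false]] && [F false]] && [F r]]]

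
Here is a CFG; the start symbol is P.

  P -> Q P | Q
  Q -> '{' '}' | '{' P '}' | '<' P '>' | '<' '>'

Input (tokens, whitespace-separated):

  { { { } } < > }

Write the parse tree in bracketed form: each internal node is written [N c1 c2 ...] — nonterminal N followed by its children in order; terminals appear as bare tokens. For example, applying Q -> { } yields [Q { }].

P
Q
{ P }
{ Q P }
{ { P } P }
{ { Q } P }
{ { { } } P }
{ { { } } Q }
{ { { } } < > }

[P [Q { [P [Q { [P [Q { }]] }] [P [Q < >]]] }]]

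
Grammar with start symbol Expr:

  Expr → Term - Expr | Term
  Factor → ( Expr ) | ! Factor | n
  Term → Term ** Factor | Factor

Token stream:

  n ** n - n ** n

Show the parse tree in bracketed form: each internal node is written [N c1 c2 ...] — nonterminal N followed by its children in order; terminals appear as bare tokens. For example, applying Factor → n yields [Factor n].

Expr
Term - Expr
Term ** Factor - Expr
Factor ** Factor - Expr
n ** Factor - Expr
n ** n - Expr
n ** n - Term
n ** n - Term ** Factor
n ** n - Factor ** Factor
n ** n - n ** Factor
n ** n - n ** n

[Expr [Term [Term [Factor n]] ** [Factor n]] - [Expr [Term [Term [Factor n]] ** [Factor n]]]]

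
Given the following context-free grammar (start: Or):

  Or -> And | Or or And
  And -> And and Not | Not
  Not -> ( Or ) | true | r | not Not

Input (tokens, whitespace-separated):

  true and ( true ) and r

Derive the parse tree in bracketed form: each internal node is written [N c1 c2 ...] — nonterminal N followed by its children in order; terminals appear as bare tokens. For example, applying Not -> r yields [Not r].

[Or [And [And [And [Not true]] and [Not ( [Or [And [Not true]]] )]] and [Not r]]]

Or
And
And and Not
And and Not and Not
Not and Not and Not
true and Not and Not
true and ( Or ) and Not
true and ( And ) and Not
true and ( Not ) and Not
true and ( true ) and Not
true and ( true ) and r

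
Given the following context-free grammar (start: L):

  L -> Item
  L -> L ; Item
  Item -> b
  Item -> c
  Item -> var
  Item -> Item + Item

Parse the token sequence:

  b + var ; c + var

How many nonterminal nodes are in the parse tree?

[L [L [Item [Item b] + [Item var]]] ; [Item [Item c] + [Item var]]]

8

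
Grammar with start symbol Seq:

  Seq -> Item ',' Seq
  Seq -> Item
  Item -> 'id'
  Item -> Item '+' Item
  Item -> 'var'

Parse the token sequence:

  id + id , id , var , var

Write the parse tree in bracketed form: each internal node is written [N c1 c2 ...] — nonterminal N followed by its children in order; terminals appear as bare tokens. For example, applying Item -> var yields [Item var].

Seq
Item , Seq
Item + Item , Seq
id + Item , Seq
id + id , Seq
id + id , Item , Seq
id + id , id , Seq
id + id , id , Item , Seq
id + id , id , var , Seq
id + id , id , var , Item
id + id , id , var , var

[Seq [Item [Item id] + [Item id]] , [Seq [Item id] , [Seq [Item var] , [Seq [Item var]]]]]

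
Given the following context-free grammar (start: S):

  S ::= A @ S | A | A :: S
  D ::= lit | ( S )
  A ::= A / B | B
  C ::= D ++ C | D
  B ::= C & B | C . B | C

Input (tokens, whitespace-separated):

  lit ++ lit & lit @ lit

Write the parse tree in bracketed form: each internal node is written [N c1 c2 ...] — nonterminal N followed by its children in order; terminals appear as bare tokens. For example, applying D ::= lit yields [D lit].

[S [A [B [C [D lit] ++ [C [D lit]]] & [B [C [D lit]]]]] @ [S [A [B [C [D lit]]]]]]

S
A @ S
B @ S
C & B @ S
D ++ C & B @ S
lit ++ C & B @ S
lit ++ D & B @ S
lit ++ lit & B @ S
lit ++ lit & C @ S
lit ++ lit & D @ S
lit ++ lit & lit @ S
lit ++ lit & lit @ A
lit ++ lit & lit @ B
lit ++ lit & lit @ C
lit ++ lit & lit @ D
lit ++ lit & lit @ lit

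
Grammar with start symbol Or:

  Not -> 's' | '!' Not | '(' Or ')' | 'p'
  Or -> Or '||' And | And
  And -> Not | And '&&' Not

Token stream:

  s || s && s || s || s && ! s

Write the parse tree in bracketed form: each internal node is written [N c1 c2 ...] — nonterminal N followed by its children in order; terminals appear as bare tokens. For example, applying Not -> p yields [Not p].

[Or [Or [Or [Or [And [Not s]]] || [And [And [Not s]] && [Not s]]] || [And [Not s]]] || [And [And [Not s]] && [Not ! [Not s]]]]

Or
Or || And
Or || And || And
Or || And || And || And
And || And || And || And
Not || And || And || And
s || And || And || And
s || And && Not || And || And
s || Not && Not || And || And
s || s && Not || And || And
s || s && s || And || And
s || s && s || Not || And
s || s && s || s || And
s || s && s || s || And && Not
s || s && s || s || Not && Not
s || s && s || s || s && Not
s || s && s || s || s && ! Not
s || s && s || s || s && ! s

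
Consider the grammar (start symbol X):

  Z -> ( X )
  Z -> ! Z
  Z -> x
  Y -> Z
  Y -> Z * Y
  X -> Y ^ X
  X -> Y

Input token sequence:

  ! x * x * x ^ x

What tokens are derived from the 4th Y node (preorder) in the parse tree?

[X [Y [Z ! [Z x]] * [Y [Z x] * [Y [Z x]]]] ^ [X [Y [Z x]]]]

x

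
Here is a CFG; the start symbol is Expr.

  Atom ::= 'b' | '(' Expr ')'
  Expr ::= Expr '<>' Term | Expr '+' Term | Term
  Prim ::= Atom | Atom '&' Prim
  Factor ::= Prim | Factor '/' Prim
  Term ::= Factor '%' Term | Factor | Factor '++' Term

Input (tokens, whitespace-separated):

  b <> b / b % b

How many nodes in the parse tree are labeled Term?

[Expr [Expr [Term [Factor [Prim [Atom b]]]]] <> [Term [Factor [Factor [Prim [Atom b]]] / [Prim [Atom b]]] % [Term [Factor [Prim [Atom b]]]]]]

3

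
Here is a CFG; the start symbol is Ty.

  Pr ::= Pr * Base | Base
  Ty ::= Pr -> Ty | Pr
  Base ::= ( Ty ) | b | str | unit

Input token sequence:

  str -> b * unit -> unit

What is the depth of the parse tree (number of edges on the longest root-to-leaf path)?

[Ty [Pr [Base str]] -> [Ty [Pr [Pr [Base b]] * [Base unit]] -> [Ty [Pr [Base unit]]]]]

5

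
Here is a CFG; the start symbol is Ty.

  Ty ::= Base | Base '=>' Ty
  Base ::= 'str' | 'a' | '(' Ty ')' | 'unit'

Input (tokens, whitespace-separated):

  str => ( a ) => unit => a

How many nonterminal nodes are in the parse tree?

[Ty [Base str] => [Ty [Base ( [Ty [Base a]] )] => [Ty [Base unit] => [Ty [Base a]]]]]

10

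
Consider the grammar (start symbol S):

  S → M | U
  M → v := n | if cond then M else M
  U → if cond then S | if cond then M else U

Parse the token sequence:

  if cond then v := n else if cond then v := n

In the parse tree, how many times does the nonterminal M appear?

2

[S [U if cond then [M v := n] else [U if cond then [S [M v := n]]]]]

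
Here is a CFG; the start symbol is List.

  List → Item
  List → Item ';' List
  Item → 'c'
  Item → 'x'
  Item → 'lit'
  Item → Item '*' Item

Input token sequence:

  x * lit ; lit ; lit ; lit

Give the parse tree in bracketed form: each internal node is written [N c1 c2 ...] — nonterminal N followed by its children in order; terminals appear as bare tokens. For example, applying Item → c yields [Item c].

[List [Item [Item x] * [Item lit]] ; [List [Item lit] ; [List [Item lit] ; [List [Item lit]]]]]

List
Item ; List
Item * Item ; List
x * Item ; List
x * lit ; List
x * lit ; Item ; List
x * lit ; lit ; List
x * lit ; lit ; Item ; List
x * lit ; lit ; lit ; List
x * lit ; lit ; lit ; Item
x * lit ; lit ; lit ; lit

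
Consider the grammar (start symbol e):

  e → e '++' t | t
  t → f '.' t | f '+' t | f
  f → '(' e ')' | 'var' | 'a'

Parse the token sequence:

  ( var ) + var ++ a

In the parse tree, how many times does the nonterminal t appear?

4

[e [e [t [f ( [e [t [f var]]] )] + [t [f var]]]] ++ [t [f a]]]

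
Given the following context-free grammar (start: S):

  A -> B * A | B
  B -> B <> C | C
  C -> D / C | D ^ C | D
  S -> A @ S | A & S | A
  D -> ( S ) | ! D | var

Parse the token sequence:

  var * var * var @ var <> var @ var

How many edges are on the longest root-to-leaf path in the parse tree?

[S [A [B [C [D var]]] * [A [B [C [D var]]] * [A [B [C [D var]]]]]] @ [S [A [B [B [C [D var]]] <> [C [D var]]]] @ [S [A [B [C [D var]]]]]]]

7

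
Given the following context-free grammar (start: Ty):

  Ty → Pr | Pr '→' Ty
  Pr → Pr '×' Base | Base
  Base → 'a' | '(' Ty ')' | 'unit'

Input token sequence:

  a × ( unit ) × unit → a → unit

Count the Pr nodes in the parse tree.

[Ty [Pr [Pr [Pr [Base a]] × [Base ( [Ty [Pr [Base unit]]] )]] × [Base unit]] → [Ty [Pr [Base a]] → [Ty [Pr [Base unit]]]]]

6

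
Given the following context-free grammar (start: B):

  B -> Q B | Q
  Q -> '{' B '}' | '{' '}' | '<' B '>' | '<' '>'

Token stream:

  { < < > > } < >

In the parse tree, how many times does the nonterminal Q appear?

[B [Q { [B [Q < [B [Q < >]] >]] }] [B [Q < >]]]

4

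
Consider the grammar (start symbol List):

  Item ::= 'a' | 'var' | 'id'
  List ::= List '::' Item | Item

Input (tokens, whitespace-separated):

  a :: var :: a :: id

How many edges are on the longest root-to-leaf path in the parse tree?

5

[List [List [List [List [Item a]] :: [Item var]] :: [Item a]] :: [Item id]]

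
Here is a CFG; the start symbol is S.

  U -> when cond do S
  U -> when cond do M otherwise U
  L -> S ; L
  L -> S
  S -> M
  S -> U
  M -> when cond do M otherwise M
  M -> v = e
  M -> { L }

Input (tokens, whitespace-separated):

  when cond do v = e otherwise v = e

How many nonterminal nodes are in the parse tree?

4

[S [M when cond do [M v = e] otherwise [M v = e]]]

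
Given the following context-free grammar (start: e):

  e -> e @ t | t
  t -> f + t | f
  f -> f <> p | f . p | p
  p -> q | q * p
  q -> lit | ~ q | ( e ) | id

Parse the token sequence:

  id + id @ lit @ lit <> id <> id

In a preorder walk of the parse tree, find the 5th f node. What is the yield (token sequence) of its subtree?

lit <> id

[e [e [e [t [f [p [q id]]] + [t [f [p [q id]]]]]] @ [t [f [p [q lit]]]]] @ [t [f [f [f [p [q lit]]] <> [p [q id]]] <> [p [q id]]]]]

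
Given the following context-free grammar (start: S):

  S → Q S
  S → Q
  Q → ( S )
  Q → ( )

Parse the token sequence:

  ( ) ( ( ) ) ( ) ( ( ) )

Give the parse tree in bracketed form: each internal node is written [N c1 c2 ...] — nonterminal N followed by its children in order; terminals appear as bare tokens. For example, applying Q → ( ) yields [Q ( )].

S
Q S
( ) S
( ) Q S
( ) ( S ) S
( ) ( Q ) S
( ) ( ( ) ) S
( ) ( ( ) ) Q S
( ) ( ( ) ) ( ) S
( ) ( ( ) ) ( ) Q
( ) ( ( ) ) ( ) ( S )
( ) ( ( ) ) ( ) ( Q )
( ) ( ( ) ) ( ) ( ( ) )

[S [Q ( )] [S [Q ( [S [Q ( )]] )] [S [Q ( )] [S [Q ( [S [Q ( )]] )]]]]]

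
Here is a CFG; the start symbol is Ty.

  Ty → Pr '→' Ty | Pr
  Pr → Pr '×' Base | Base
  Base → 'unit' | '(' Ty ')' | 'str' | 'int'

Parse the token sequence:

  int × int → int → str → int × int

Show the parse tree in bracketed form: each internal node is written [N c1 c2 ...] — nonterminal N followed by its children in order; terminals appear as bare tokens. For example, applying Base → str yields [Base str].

[Ty [Pr [Pr [Base int]] × [Base int]] → [Ty [Pr [Base int]] → [Ty [Pr [Base str]] → [Ty [Pr [Pr [Base int]] × [Base int]]]]]]

Ty
Pr → Ty
Pr × Base → Ty
Base × Base → Ty
int × Base → Ty
int × int → Ty
int × int → Pr → Ty
int × int → Base → Ty
int × int → int → Ty
int × int → int → Pr → Ty
int × int → int → Base → Ty
int × int → int → str → Ty
int × int → int → str → Pr
int × int → int → str → Pr × Base
int × int → int → str → Base × Base
int × int → int → str → int × Base
int × int → int → str → int × int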